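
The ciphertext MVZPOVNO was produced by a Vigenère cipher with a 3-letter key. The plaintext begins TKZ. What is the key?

Subtract each crib letter from the matching ciphertext letter (mod 26):
M(12)−T(19)=-7≡19 → T
V(21)−K(10)=11 → L
Z(25)−Z(25)=0 → A

TLA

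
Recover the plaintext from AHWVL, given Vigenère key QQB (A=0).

KRVFV

Repeat the key across the ciphertext: QQBQQ
A(0)−Q(16): -16≡10 → K
H(7)−Q(16): -9≡17 → R
W(22)−B(1): 21 → V
V(21)−Q(16): 5 → F
L(11)−Q(16): -5≡21 → V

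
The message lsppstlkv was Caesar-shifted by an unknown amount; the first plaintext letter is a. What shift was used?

From the crib: l(11)−a(0)=11, so the shift is 11.

11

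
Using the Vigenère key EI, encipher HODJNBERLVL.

LWHRRJIZPDP

Repeat the key across the message: EIEIEIEIEIE
H(7)+E(4): 11 → L
O(14)+I(8): 22 → W
D(3)+E(4): 7 → H
J(9)+I(8): 17 → R
N(13)+E(4): 17 → R
B(1)+I(8): 9 → J
E(4)+E(4): 8 → I
R(17)+I(8): 25 → Z
L(11)+E(4): 15 → P
V(21)+I(8): 29≡3 → D
L(11)+E(4): 15 → P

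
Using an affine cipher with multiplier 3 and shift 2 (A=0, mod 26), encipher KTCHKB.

GHIXGF

K(10): 3·10+2=32≡6 → G
T(19): 3·19+2=59≡7 → H
C(2): 3·2+2=8 → I
H(7): 3·7+2=23 → X
K(10): 3·10+2=32≡6 → G
B(1): 3·1+2=5 → F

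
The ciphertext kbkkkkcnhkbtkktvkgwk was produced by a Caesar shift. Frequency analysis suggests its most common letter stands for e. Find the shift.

6

The most frequent ciphertext letter is k (appears 10 times).
k is position 10; e is position 4.
Shift = 6.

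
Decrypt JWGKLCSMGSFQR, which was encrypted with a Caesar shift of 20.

PCMQRIYSMYLWX

J(9): 9−20=-11≡15 → P
W(22): 22−20=2 → C
G(6): 6−20=-14≡12 → M
K(10): 10−20=-10≡16 → Q
L(11): 11−20=-9≡17 → R
C(2): 2−20=-18≡8 → I
S(18): 18−20=-2≡24 → Y
M(12): 12−20=-8≡18 → S
G(6): 6−20=-14≡12 → M
S(18): 18−20=-2≡24 → Y
F(5): 5−20=-15≡11 → L
Q(16): 16−20=-4≡22 → W
R(17): 17−20=-3≡23 → X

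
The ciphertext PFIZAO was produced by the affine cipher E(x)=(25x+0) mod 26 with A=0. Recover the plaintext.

LVSBAM

The inverse of 25 mod 26 is 25, since 25·25=625≡1. Apply D(y)=25·(y−0) mod 26:
P(15): 25·(15−0)=375≡11 → L
F(5): 25·(5−0)=125≡21 → V
I(8): 25·(8−0)=200≡18 → S
Z(25): 25·(25−0)=625≡1 → B
A(0): 25·(0−0)=0 → A
O(14): 25·(14−0)=350≡12 → M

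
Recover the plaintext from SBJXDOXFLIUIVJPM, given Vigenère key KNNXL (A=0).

Repeat the key across the ciphertext: KNNXLKNNXLKNNXLK
S(18)−K(10): 8 → I
B(1)−N(13): -12≡14 → O
J(9)−N(13): -4≡22 → W
X(23)−X(23): 0 → A
D(3)−L(11): -8≡18 → S
O(14)−K(10): 4 → E
X(23)−N(13): 10 → K
F(5)−N(13): -8≡18 → S
L(11)−X(23): -12≡14 → O
I(8)−L(11): -3≡23 → X
U(20)−K(10): 10 → K
I(8)−N(13): -5≡21 → V
V(21)−N(13): 8 → I
J(9)−X(23): -14≡12 → M
P(15)−L(11): 4 → E
M(12)−K(10): 2 → C

IOWASEKSOXKVIMEC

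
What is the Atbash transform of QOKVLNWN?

Q(16) → J(9)
O(14) → L(11)
K(10) → P(15)
V(21) → E(4)
L(11) → O(14)
N(13) → M(12)
W(22) → D(3)
N(13) → M(12)

JLPEOMDM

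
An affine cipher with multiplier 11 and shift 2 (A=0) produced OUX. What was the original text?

UEJ

The inverse of 11 mod 26 is 19, since 11·19=209≡1. Apply D(y)=19·(y−2) mod 26:
O(14): 19·(14−2)=228≡20 → U
U(20): 19·(20−2)=342≡4 → E
X(23): 19·(23−2)=399≡9 → J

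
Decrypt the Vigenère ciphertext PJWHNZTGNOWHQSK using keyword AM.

Repeat the key across the ciphertext: AMAMAMAMAMAMAMA
P(15)−A(0): 15 → P
J(9)−M(12): -3≡23 → X
W(22)−A(0): 22 → W
H(7)−M(12): -5≡21 → V
N(13)−A(0): 13 → N
Z(25)−M(12): 13 → N
T(19)−A(0): 19 → T
G(6)−M(12): -6≡20 → U
N(13)−A(0): 13 → N
O(14)−M(12): 2 → C
W(22)−A(0): 22 → W
H(7)−M(12): -5≡21 → V
Q(16)−A(0): 16 → Q
S(18)−M(12): 6 → G
K(10)−A(0): 10 → K

PXWVNNTUNCWVQGK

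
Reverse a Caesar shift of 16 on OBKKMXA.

YLUUWHK

O(14): 14−16=-2≡24 → Y
B(1): 1−16=-15≡11 → L
K(10): 10−16=-6≡20 → U
K(10): 10−16=-6≡20 → U
M(12): 12−16=-4≡22 → W
X(23): 23−16=7 → H
A(0): 0−16=-16≡10 → K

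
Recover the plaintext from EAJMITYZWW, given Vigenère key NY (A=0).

RCWOVVLBJY

Repeat the key across the ciphertext: NYNYNYNYNY
E(4)−N(13): -9≡17 → R
A(0)−Y(24): -24≡2 → C
J(9)−N(13): -4≡22 → W
M(12)−Y(24): -12≡14 → O
I(8)−N(13): -5≡21 → V
T(19)−Y(24): -5≡21 → V
Y(24)−N(13): 11 → L
Z(25)−Y(24): 1 → B
W(22)−N(13): 9 → J
W(22)−Y(24): -2≡24 → Y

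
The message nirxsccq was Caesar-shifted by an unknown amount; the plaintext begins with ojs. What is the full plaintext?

ojsytddr

From the crib: n(13)−o(14)=-1≡25, so the shift is 25.
Subtract 25 from each ciphertext letter:
n(13): 13−25=-12≡14 → o
i(8): 8−25=-17≡9 → j
r(17): 17−25=-8≡18 → s
x(23): 23−25=-2≡24 → y
s(18): 18−25=-7≡19 → t
c(2): 2−25=-23≡3 → d
c(2): 2−25=-23≡3 → d
q(16): 16−25=-9≡17 → r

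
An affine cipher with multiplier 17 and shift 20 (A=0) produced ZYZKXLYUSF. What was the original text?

The inverse of 17 mod 26 is 23, since 17·23=391≡1. Apply D(y)=23·(y−20) mod 26:
Z(25): 23·(25−20)=115≡11 → L
Y(24): 23·(24−20)=92≡14 → O
Z(25): 23·(25−20)=115≡11 → L
K(10): 23·(10−20)=-230≡4 → E
X(23): 23·(23−20)=69≡17 → R
L(11): 23·(11−20)=-207≡1 → B
Y(24): 23·(24−20)=92≡14 → O
U(20): 23·(20−20)=0 → A
S(18): 23·(18−20)=-46≡6 → G
F(5): 23·(5−20)=-345≡19 → T

LOLERBOAGT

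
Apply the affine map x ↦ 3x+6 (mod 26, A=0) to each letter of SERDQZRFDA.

ISFPCDFVPG

S(18): 3·18+6=60≡8 → I
E(4): 3·4+6=18 → S
R(17): 3·17+6=57≡5 → F
D(3): 3·3+6=15 → P
Q(16): 3·16+6=54≡2 → C
Z(25): 3·25+6=81≡3 → D
R(17): 3·17+6=57≡5 → F
F(5): 3·5+6=21 → V
D(3): 3·3+6=15 → P
A(0): 3·0+6=6 → G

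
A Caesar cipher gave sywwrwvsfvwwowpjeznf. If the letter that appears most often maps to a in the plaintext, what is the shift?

The most frequent ciphertext letter is w (appears 6 times).
w is position 22; a is position 0.
Shift = 22.

22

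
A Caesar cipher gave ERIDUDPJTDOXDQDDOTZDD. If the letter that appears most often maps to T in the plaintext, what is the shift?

The most frequent ciphertext letter is D (appears 8 times).
D is position 3; T is position 19.
Shift = -16≡10.

10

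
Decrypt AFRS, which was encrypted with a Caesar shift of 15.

A(0): 0−15=-15≡11 → L
F(5): 5−15=-10≡16 → Q
R(17): 17−15=2 → C
S(18): 18−15=3 → D

LQCD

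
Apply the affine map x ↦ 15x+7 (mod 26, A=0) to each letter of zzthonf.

ssgijue

z(25): 15·25+7=382≡18 → s
z(25): 15·25+7=382≡18 → s
t(19): 15·19+7=292≡6 → g
h(7): 15·7+7=112≡8 → i
o(14): 15·14+7=217≡9 → j
n(13): 15·13+7=202≡20 → u
f(5): 15·5+7=82≡4 → e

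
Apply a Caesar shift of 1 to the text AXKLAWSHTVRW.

A(0): 0+1=1 → B
X(23): 23+1=24 → Y
K(10): 10+1=11 → L
L(11): 11+1=12 → M
A(0): 0+1=1 → B
W(22): 22+1=23 → X
S(18): 18+1=19 → T
H(7): 7+1=8 → I
T(19): 19+1=20 → U
V(21): 21+1=22 → W
R(17): 17+1=18 → S
W(22): 22+1=23 → X

BYLMBXTIUWSX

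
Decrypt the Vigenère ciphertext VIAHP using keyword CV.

TNYMN

Repeat the key across the ciphertext: CVCVC
V(21)−C(2): 19 → T
I(8)−V(21): -13≡13 → N
A(0)−C(2): -2≡24 → Y
H(7)−V(21): -14≡12 → M
P(15)−C(2): 13 → N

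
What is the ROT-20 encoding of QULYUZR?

Q(16): 16+20=36≡10 → K
U(20): 20+20=40≡14 → O
L(11): 11+20=31≡5 → F
Y(24): 24+20=44≡18 → S
U(20): 20+20=40≡14 → O
Z(25): 25+20=45≡19 → T
R(17): 17+20=37≡11 → L

KOFSOTL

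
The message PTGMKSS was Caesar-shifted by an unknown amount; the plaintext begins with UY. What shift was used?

21

From the crib: P(15)−U(20)=-5≡21, so the shift is 21.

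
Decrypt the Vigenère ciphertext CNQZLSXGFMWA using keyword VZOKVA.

Repeat the key across the ciphertext: VZOKVAVZOKVA
C(2)−V(21): -19≡7 → H
N(13)−Z(25): -12≡14 → O
Q(16)−O(14): 2 → C
Z(25)−K(10): 15 → P
L(11)−V(21): -10≡16 → Q
S(18)−A(0): 18 → S
X(23)−V(21): 2 → C
G(6)−Z(25): -19≡7 → H
F(5)−O(14): -9≡17 → R
M(12)−K(10): 2 → C
W(22)−V(21): 1 → B
A(0)−A(0): 0 → A

HOCPQSCHRCBA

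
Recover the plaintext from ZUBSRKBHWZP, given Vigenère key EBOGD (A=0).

VTNMOGATQWL

Repeat the key across the ciphertext: EBOGDEBOGDE
Z(25)−E(4): 21 → V
U(20)−B(1): 19 → T
B(1)−O(14): -13≡13 → N
S(18)−G(6): 12 → M
R(17)−D(3): 14 → O
K(10)−E(4): 6 → G
B(1)−B(1): 0 → A
H(7)−O(14): -7≡19 → T
W(22)−G(6): 16 → Q
Z(25)−D(3): 22 → W
P(15)−E(4): 11 → L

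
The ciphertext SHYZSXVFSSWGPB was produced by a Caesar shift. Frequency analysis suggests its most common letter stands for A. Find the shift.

The most frequent ciphertext letter is S (appears 4 times).
S is position 18; A is position 0.
Shift = 18.

18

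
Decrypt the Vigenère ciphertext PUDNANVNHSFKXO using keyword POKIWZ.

Repeat the key across the ciphertext: POKIWZPOKIWZPO
P(15)−P(15): 0 → A
U(20)−O(14): 6 → G
D(3)−K(10): -7≡19 → T
N(13)−I(8): 5 → F
A(0)−W(22): -22≡4 → E
N(13)−Z(25): -12≡14 → O
V(21)−P(15): 6 → G
N(13)−O(14): -1≡25 → Z
H(7)−K(10): -3≡23 → X
S(18)−I(8): 10 → K
F(5)−W(22): -17≡9 → J
K(10)−Z(25): -15≡11 → L
X(23)−P(15): 8 → I
O(14)−O(14): 0 → A

AGTFEOGZXKJLIA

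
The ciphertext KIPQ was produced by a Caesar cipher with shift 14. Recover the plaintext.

WUBC

K(10): 10−14=-4≡22 → W
I(8): 8−14=-6≡20 → U
P(15): 15−14=1 → B
Q(16): 16−14=2 → C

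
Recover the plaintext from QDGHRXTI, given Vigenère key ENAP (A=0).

MQGSNKTT

Repeat the key across the ciphertext: ENAPENAP
Q(16)−E(4): 12 → M
D(3)−N(13): -10≡16 → Q
G(6)−A(0): 6 → G
H(7)−P(15): -8≡18 → S
R(17)−E(4): 13 → N
X(23)−N(13): 10 → K
T(19)−A(0): 19 → T
I(8)−P(15): -7≡19 → T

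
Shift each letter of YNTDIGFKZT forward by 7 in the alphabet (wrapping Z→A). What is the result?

Y(24): 24+7=31≡5 → F
N(13): 13+7=20 → U
T(19): 19+7=26≡0 → A
D(3): 3+7=10 → K
I(8): 8+7=15 → P
G(6): 6+7=13 → N
F(5): 5+7=12 → M
K(10): 10+7=17 → R
Z(25): 25+7=32≡6 → G
T(19): 19+7=26≡0 → A

FUAKPNMRGA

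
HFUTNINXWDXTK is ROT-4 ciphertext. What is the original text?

H(7): 7−4=3 → D
F(5): 5−4=1 → B
U(20): 20−4=16 → Q
T(19): 19−4=15 → P
N(13): 13−4=9 → J
I(8): 8−4=4 → E
N(13): 13−4=9 → J
X(23): 23−4=19 → T
W(22): 22−4=18 → S
D(3): 3−4=-1≡25 → Z
X(23): 23−4=19 → T
T(19): 19−4=15 → P
K(10): 10−4=6 → G

DBQPJEJTSZTPG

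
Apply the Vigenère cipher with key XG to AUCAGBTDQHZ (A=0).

Repeat the key across the message: XGXGXGXGXGX
A(0)+X(23): 23 → X
U(20)+G(6): 26≡0 → A
C(2)+X(23): 25 → Z
A(0)+G(6): 6 → G
G(6)+X(23): 29≡3 → D
B(1)+G(6): 7 → H
T(19)+X(23): 42≡16 → Q
D(3)+G(6): 9 → J
Q(16)+X(23): 39≡13 → N
H(7)+G(6): 13 → N
Z(25)+X(23): 48≡22 → W

XAZGDHQJNNW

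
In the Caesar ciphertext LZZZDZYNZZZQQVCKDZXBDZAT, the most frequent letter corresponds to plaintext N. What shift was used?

12

The most frequent ciphertext letter is Z (appears 9 times).
Z is position 25; N is position 13.
Shift = 12.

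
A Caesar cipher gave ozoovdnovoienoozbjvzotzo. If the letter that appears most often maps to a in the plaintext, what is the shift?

The most frequent ciphertext letter is o (appears 9 times).
o is position 14; a is position 0.
Shift = 14.

14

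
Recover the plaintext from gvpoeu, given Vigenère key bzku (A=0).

Repeat the key across the ciphertext: bzkubz
g(6)−b(1): 5 → f
v(21)−z(25): -4≡22 → w
p(15)−k(10): 5 → f
o(14)−u(20): -6≡20 → u
e(4)−b(1): 3 → d
u(20)−z(25): -5≡21 → v

fwfudv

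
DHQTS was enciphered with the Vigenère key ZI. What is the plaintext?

EZRLT

Repeat the key across the ciphertext: ZIZIZ
D(3)−Z(25): -22≡4 → E
H(7)−I(8): -1≡25 → Z
Q(16)−Z(25): -9≡17 → R
T(19)−I(8): 11 → L
S(18)−Z(25): -7≡19 → T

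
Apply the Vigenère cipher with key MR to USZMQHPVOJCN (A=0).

Repeat the key across the message: MRMRMRMRMRMR
U(20)+M(12): 32≡6 → G
S(18)+R(17): 35≡9 → J
Z(25)+M(12): 37≡11 → L
M(12)+R(17): 29≡3 → D
Q(16)+M(12): 28≡2 → C
H(7)+R(17): 24 → Y
P(15)+M(12): 27≡1 → B
V(21)+R(17): 38≡12 → M
O(14)+M(12): 26≡0 → A
J(9)+R(17): 26≡0 → A
C(2)+M(12): 14 → O
N(13)+R(17): 30≡4 → E

GJLDCYBMAAOE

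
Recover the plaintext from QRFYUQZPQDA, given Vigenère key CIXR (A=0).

Repeat the key across the ciphertext: CIXRCIXRCIX
Q(16)−C(2): 14 → O
R(17)−I(8): 9 → J
F(5)−X(23): -18≡8 → I
Y(24)−R(17): 7 → H
U(20)−C(2): 18 → S
Q(16)−I(8): 8 → I
Z(25)−X(23): 2 → C
P(15)−R(17): -2≡24 → Y
Q(16)−C(2): 14 → O
D(3)−I(8): -5≡21 → V
A(0)−X(23): -23≡3 → D

OJIHSICYOVD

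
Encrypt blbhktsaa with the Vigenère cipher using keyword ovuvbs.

pgvcllgvu

Repeat the key across the message: ovuvbsovu
b(1)+o(14): 15 → p
l(11)+v(21): 32≡6 → g
b(1)+u(20): 21 → v
h(7)+v(21): 28≡2 → c
k(10)+b(1): 11 → l
t(19)+s(18): 37≡11 → l
s(18)+o(14): 32≡6 → g
a(0)+v(21): 21 → v
a(0)+u(20): 20 → u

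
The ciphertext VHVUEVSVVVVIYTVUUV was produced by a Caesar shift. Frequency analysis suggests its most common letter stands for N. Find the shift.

The most frequent ciphertext letter is V (appears 9 times).
V is position 21; N is position 13.
Shift = 8.

8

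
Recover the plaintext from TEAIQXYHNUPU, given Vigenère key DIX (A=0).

QWDFIAVZQRHX

Repeat the key across the ciphertext: DIXDIXDIXDIX
T(19)−D(3): 16 → Q
E(4)−I(8): -4≡22 → W
A(0)−X(23): -23≡3 → D
I(8)−D(3): 5 → F
Q(16)−I(8): 8 → I
X(23)−X(23): 0 → A
Y(24)−D(3): 21 → V
H(7)−I(8): -1≡25 → Z
N(13)−X(23): -10≡16 → Q
U(20)−D(3): 17 → R
P(15)−I(8): 7 → H
U(20)−X(23): -3≡23 → X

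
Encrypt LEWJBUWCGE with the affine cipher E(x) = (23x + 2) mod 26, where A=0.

L(11): 23·11+2=255≡21 → V
E(4): 23·4+2=94≡16 → Q
W(22): 23·22+2=508≡14 → O
J(9): 23·9+2=209≡1 → B
B(1): 23·1+2=25 → Z
U(20): 23·20+2=462≡20 → U
W(22): 23·22+2=508≡14 → O
C(2): 23·2+2=48≡22 → W
G(6): 23·6+2=140≡10 → K
E(4): 23·4+2=94≡16 → Q

VQOBZUOWKQ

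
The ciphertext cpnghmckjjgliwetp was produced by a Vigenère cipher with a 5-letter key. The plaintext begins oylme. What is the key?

Subtract each crib letter from the matching ciphertext letter (mod 26):
c(2)−o(14)=-12≡14 → o
p(15)−y(24)=-9≡17 → r
n(13)−l(11)=2 → c
g(6)−m(12)=-6≡20 → u
h(7)−e(4)=3 → d

orcud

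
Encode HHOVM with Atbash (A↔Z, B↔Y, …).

H(7) → S(18)
H(7) → S(18)
O(14) → L(11)
V(21) → E(4)
M(12) → N(13)

SSLEN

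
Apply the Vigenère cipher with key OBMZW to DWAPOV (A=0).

Repeat the key across the message: OBMZWO
D(3)+O(14): 17 → R
W(22)+B(1): 23 → X
A(0)+M(12): 12 → M
P(15)+Z(25): 40≡14 → O
O(14)+W(22): 36≡10 → K
V(21)+O(14): 35≡9 → J

RXMOKJ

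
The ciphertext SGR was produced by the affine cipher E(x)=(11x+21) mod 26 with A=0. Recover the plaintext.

The inverse of 11 mod 26 is 19, since 11·19=209≡1. Apply D(y)=19·(y−21) mod 26:
S(18): 19·(18−21)=-57≡21 → V
G(6): 19·(6−21)=-285≡1 → B
R(17): 19·(17−21)=-76≡2 → C

VBC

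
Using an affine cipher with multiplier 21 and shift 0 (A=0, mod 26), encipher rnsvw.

r(17): 21·17+0=357≡19 → t
n(13): 21·13+0=273≡13 → n
s(18): 21·18+0=378≡14 → o
v(21): 21·21+0=441≡25 → z
w(22): 21·22+0=462≡20 → u

tnozu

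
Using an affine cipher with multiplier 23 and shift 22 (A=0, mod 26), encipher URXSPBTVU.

U(20): 23·20+22=482≡14 → O
R(17): 23·17+22=413≡23 → X
X(23): 23·23+22=551≡5 → F
S(18): 23·18+22=436≡20 → U
P(15): 23·15+22=367≡3 → D
B(1): 23·1+22=45≡19 → T
T(19): 23·19+22=459≡17 → R
V(21): 23·21+22=505≡11 → L
U(20): 23·20+22=482≡14 → O

OXFUDTRLO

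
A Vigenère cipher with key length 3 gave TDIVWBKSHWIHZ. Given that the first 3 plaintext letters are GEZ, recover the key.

NZJ

Subtract each crib letter from the matching ciphertext letter (mod 26):
T(19)−G(6)=13 → N
D(3)−E(4)=-1≡25 → Z
I(8)−Z(25)=-17≡9 → J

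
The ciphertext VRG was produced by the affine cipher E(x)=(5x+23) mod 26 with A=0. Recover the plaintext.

KEH

The inverse of 5 mod 26 is 21, since 5·21=105≡1. Apply D(y)=21·(y−23) mod 26:
V(21): 21·(21−23)=-42≡10 → K
R(17): 21·(17−23)=-126≡4 → E
G(6): 21·(6−23)=-357≡7 → H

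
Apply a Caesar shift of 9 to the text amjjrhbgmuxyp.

a(0): 0+9=9 → j
m(12): 12+9=21 → v
j(9): 9+9=18 → s
j(9): 9+9=18 → s
r(17): 17+9=26≡0 → a
h(7): 7+9=16 → q
b(1): 1+9=10 → k
g(6): 6+9=15 → p
m(12): 12+9=21 → v
u(20): 20+9=29≡3 → d
x(23): 23+9=32≡6 → g
y(24): 24+9=33≡7 → h
p(15): 15+9=24 → y

jvssaqkpvdghy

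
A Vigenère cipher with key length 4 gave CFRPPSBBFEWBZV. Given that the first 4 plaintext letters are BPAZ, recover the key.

Subtract each crib letter from the matching ciphertext letter (mod 26):
C(2)−B(1)=1 → B
F(5)−P(15)=-10≡16 → Q
R(17)−A(0)=17 → R
P(15)−Z(25)=-10≡16 → Q

BQRQ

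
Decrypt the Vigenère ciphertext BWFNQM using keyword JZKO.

SXVZHN

Repeat the key across the ciphertext: JZKOJZ
B(1)−J(9): -8≡18 → S
W(22)−Z(25): -3≡23 → X
F(5)−K(10): -5≡21 → V
N(13)−O(14): -1≡25 → Z
Q(16)−J(9): 7 → H
M(12)−Z(25): -13≡13 → N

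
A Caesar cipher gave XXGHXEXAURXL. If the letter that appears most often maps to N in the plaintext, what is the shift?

The most frequent ciphertext letter is X (appears 5 times).
X is position 23; N is position 13.
Shift = 10.

10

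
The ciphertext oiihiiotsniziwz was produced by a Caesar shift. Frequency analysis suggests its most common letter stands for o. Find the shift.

The most frequent ciphertext letter is i (appears 6 times).
i is position 8; o is position 14.
Shift = -6≡20.

20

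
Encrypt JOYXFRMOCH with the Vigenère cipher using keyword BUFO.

Repeat the key across the message: BUFOBUFOBU
J(9)+B(1): 10 → K
O(14)+U(20): 34≡8 → I
Y(24)+F(5): 29≡3 → D
X(23)+O(14): 37≡11 → L
F(5)+B(1): 6 → G
R(17)+U(20): 37≡11 → L
M(12)+F(5): 17 → R
O(14)+O(14): 28≡2 → C
C(2)+B(1): 3 → D
H(7)+U(20): 27≡1 → B

KIDLGLRCDB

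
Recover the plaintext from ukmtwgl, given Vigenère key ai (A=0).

ucmlwyl

Repeat the key across the ciphertext: aiaiaia
u(20)−a(0): 20 → u
k(10)−i(8): 2 → c
m(12)−a(0): 12 → m
t(19)−i(8): 11 → l
w(22)−a(0): 22 → w
g(6)−i(8): -2≡24 → y
l(11)−a(0): 11 → l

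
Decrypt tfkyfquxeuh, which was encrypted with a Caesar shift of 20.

t(19): 19−20=-1≡25 → z
f(5): 5−20=-15≡11 → l
k(10): 10−20=-10≡16 → q
y(24): 24−20=4 → e
f(5): 5−20=-15≡11 → l
q(16): 16−20=-4≡22 → w
u(20): 20−20=0 → a
x(23): 23−20=3 → d
e(4): 4−20=-16≡10 → k
u(20): 20−20=0 → a
h(7): 7−20=-13≡13 → n

zlqelwadkan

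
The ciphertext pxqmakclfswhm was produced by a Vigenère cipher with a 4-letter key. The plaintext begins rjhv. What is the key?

yojr

Subtract each crib letter from the matching ciphertext letter (mod 26):
p(15)−r(17)=-2≡24 → y
x(23)−j(9)=14 → o
q(16)−h(7)=9 → j
m(12)−v(21)=-9≡17 → r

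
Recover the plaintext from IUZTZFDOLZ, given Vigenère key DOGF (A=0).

FGTOWRXJIL

Repeat the key across the ciphertext: DOGFDOGFDO
I(8)−D(3): 5 → F
U(20)−O(14): 6 → G
Z(25)−G(6): 19 → T
T(19)−F(5): 14 → O
Z(25)−D(3): 22 → W
F(5)−O(14): -9≡17 → R
D(3)−G(6): -3≡23 → X
O(14)−F(5): 9 → J
L(11)−D(3): 8 → I
Z(25)−O(14): 11 → L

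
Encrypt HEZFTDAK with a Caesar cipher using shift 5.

MJEKYIFP

H(7): 7+5=12 → M
E(4): 4+5=9 → J
Z(25): 25+5=30≡4 → E
F(5): 5+5=10 → K
T(19): 19+5=24 → Y
D(3): 3+5=8 → I
A(0): 0+5=5 → F
K(10): 10+5=15 → P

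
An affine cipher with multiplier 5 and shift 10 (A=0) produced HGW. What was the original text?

The inverse of 5 mod 26 is 21, since 5·21=105≡1. Apply D(y)=21·(y−10) mod 26:
H(7): 21·(7−10)=-63≡15 → P
G(6): 21·(6−10)=-84≡20 → U
W(22): 21·(22−10)=252≡18 → S

PUS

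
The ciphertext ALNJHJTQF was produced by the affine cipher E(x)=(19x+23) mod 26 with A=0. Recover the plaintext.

The inverse of 19 mod 26 is 11, since 19·11=209≡1. Apply D(y)=11·(y−23) mod 26:
A(0): 11·(0−23)=-253≡7 → H
L(11): 11·(11−23)=-132≡24 → Y
N(13): 11·(13−23)=-110≡20 → U
J(9): 11·(9−23)=-154≡2 → C
H(7): 11·(7−23)=-176≡6 → G
J(9): 11·(9−23)=-154≡2 → C
T(19): 11·(19−23)=-44≡8 → I
Q(16): 11·(16−23)=-77≡1 → B
F(5): 11·(5−23)=-198≡10 → K

HYUCGCIBK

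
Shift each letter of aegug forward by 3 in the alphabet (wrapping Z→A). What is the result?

dhjxj

a(0): 0+3=3 → d
e(4): 4+3=7 → h
g(6): 6+3=9 → j
u(20): 20+3=23 → x
g(6): 6+3=9 → j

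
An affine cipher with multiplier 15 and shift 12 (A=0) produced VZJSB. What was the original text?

LNFQB

The inverse of 15 mod 26 is 7, since 15·7=105≡1. Apply D(y)=7·(y−12) mod 26:
V(21): 7·(21−12)=63≡11 → L
Z(25): 7·(25−12)=91≡13 → N
J(9): 7·(9−12)=-21≡5 → F
S(18): 7·(18−12)=42≡16 → Q
B(1): 7·(1−12)=-77≡1 → B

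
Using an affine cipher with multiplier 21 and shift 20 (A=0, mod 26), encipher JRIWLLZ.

J(9): 21·9+20=209≡1 → B
R(17): 21·17+20=377≡13 → N
I(8): 21·8+20=188≡6 → G
W(22): 21·22+20=482≡14 → O
L(11): 21·11+20=251≡17 → R
L(11): 21·11+20=251≡17 → R
Z(25): 21·25+20=545≡25 → Z

BNGORRZ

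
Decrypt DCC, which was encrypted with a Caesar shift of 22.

D(3): 3−22=-19≡7 → H
C(2): 2−22=-20≡6 → G
C(2): 2−22=-20≡6 → G

HGG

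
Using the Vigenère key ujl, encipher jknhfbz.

Repeat the key across the message: ujlujlu
j(9)+u(20): 29≡3 → d
k(10)+j(9): 19 → t
n(13)+l(11): 24 → y
h(7)+u(20): 27≡1 → b
f(5)+j(9): 14 → o
b(1)+l(11): 12 → m
z(25)+u(20): 45≡19 → t

dtybomt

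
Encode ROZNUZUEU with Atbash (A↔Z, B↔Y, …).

ILAMFAFVF

R(17) → I(8)
O(14) → L(11)
Z(25) → A(0)
N(13) → M(12)
U(20) → F(5)
Z(25) → A(0)
U(20) → F(5)
E(4) → V(21)
U(20) → F(5)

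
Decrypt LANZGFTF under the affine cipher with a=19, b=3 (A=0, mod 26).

KTGIHWUW

The inverse of 19 mod 26 is 11, since 19·11=209≡1. Apply D(y)=11·(y−3) mod 26:
L(11): 11·(11−3)=88≡10 → K
A(0): 11·(0−3)=-33≡19 → T
N(13): 11·(13−3)=110≡6 → G
Z(25): 11·(25−3)=242≡8 → I
G(6): 11·(6−3)=33≡7 → H
F(5): 11·(5−3)=22 → W
T(19): 11·(19−3)=176≡20 → U
F(5): 11·(5−3)=22 → W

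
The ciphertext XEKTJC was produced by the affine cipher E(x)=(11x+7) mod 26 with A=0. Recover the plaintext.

The inverse of 11 mod 26 is 19, since 11·19=209≡1. Apply D(y)=19·(y−7) mod 26:
X(23): 19·(23−7)=304≡18 → S
E(4): 19·(4−7)=-57≡21 → V
K(10): 19·(10−7)=57≡5 → F
T(19): 19·(19−7)=228≡20 → U
J(9): 19·(9−7)=38≡12 → M
C(2): 19·(2−7)=-95≡9 → J

SVFUMJ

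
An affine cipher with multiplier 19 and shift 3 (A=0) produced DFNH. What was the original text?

AWGS

The inverse of 19 mod 26 is 11, since 19·11=209≡1. Apply D(y)=11·(y−3) mod 26:
D(3): 11·(3−3)=0 → A
F(5): 11·(5−3)=22 → W
N(13): 11·(13−3)=110≡6 → G
H(7): 11·(7−3)=44≡18 → S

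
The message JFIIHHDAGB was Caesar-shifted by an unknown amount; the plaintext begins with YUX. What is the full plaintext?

YUXXWWSPVQ

From the crib: J(9)−Y(24)=-15≡11, so the shift is 11.
Subtract 11 from each ciphertext letter:
J(9): 9−11=-2≡24 → Y
F(5): 5−11=-6≡20 → U
I(8): 8−11=-3≡23 → X
I(8): 8−11=-3≡23 → X
H(7): 7−11=-4≡22 → W
H(7): 7−11=-4≡22 → W
D(3): 3−11=-8≡18 → S
A(0): 0−11=-11≡15 → P
G(6): 6−11=-5≡21 → V
B(1): 1−11=-10≡16 → Q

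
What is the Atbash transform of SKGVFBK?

S(18) → H(7)
K(10) → P(15)
G(6) → T(19)
V(21) → E(4)
F(5) → U(20)
B(1) → Y(24)
K(10) → P(15)

HPTEUYP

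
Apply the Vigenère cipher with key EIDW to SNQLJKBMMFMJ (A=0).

Repeat the key across the message: EIDWEIDWEIDW
S(18)+E(4): 22 → W
N(13)+I(8): 21 → V
Q(16)+D(3): 19 → T
L(11)+W(22): 33≡7 → H
J(9)+E(4): 13 → N
K(10)+I(8): 18 → S
B(1)+D(3): 4 → E
M(12)+W(22): 34≡8 → I
M(12)+E(4): 16 → Q
F(5)+I(8): 13 → N
M(12)+D(3): 15 → P
J(9)+W(22): 31≡5 → F

WVTHNSEIQNPF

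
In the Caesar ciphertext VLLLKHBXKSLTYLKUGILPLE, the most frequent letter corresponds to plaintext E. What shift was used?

7

The most frequent ciphertext letter is L (appears 7 times).
L is position 11; E is position 4.
Shift = 7.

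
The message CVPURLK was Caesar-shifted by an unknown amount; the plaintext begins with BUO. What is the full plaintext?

From the crib: C(2)−B(1)=1, so the shift is 1.
Subtract 1 from each ciphertext letter:
C(2): 2−1=1 → B
V(21): 21−1=20 → U
P(15): 15−1=14 → O
U(20): 20−1=19 → T
R(17): 17−1=16 → Q
L(11): 11−1=10 → K
K(10): 10−1=9 → J

BUOTQKJ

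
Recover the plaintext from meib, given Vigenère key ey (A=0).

iged

Repeat the key across the ciphertext: eyey
m(12)−e(4): 8 → i
e(4)−y(24): -20≡6 → g
i(8)−e(4): 4 → e
b(1)−y(24): -23≡3 → d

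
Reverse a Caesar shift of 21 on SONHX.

S(18): 18−21=-3≡23 → X
O(14): 14−21=-7≡19 → T
N(13): 13−21=-8≡18 → S
H(7): 7−21=-14≡12 → M
X(23): 23−21=2 → C

XTSMC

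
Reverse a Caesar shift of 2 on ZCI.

XAG

Z(25): 25−2=23 → X
C(2): 2−2=0 → A
I(8): 8−2=6 → G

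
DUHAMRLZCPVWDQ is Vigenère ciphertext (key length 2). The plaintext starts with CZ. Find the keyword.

BV

Subtract each crib letter from the matching ciphertext letter (mod 26):
D(3)−C(2)=1 → B
U(20)−Z(25)=-5≡21 → V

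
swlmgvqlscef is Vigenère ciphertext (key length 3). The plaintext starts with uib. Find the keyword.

yok

Subtract each crib letter from the matching ciphertext letter (mod 26):
s(18)−u(20)=-2≡24 → y
w(22)−i(8)=14 → o
l(11)−b(1)=10 → k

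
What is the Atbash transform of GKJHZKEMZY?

TPQSAPVNAB

G(6) → T(19)
K(10) → P(15)
J(9) → Q(16)
H(7) → S(18)
Z(25) → A(0)
K(10) → P(15)
E(4) → V(21)
M(12) → N(13)
Z(25) → A(0)
Y(24) → B(1)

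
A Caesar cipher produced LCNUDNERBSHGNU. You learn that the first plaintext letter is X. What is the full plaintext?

From the crib: L(11)−X(23)=-12≡14, so the shift is 14.
Subtract 14 from each ciphertext letter:
L(11): 11−14=-3≡23 → X
C(2): 2−14=-12≡14 → O
N(13): 13−14=-1≡25 → Z
U(20): 20−14=6 → G
D(3): 3−14=-11≡15 → P
N(13): 13−14=-1≡25 → Z
E(4): 4−14=-10≡16 → Q
R(17): 17−14=3 → D
B(1): 1−14=-13≡13 → N
S(18): 18−14=4 → E
H(7): 7−14=-7≡19 → T
G(6): 6−14=-8≡18 → S
N(13): 13−14=-1≡25 → Z
U(20): 20−14=6 → G

XOZGPZQDNETSZG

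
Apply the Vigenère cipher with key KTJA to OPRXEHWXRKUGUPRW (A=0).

YIAXOAFXBDDGEIAW

Repeat the key across the message: KTJAKTJAKTJAKTJA
O(14)+K(10): 24 → Y
P(15)+T(19): 34≡8 → I
R(17)+J(9): 26≡0 → A
X(23)+A(0): 23 → X
E(4)+K(10): 14 → O
H(7)+T(19): 26≡0 → A
W(22)+J(9): 31≡5 → F
X(23)+A(0): 23 → X
R(17)+K(10): 27≡1 → B
K(10)+T(19): 29≡3 → D
U(20)+J(9): 29≡3 → D
G(6)+A(0): 6 → G
U(20)+K(10): 30≡4 → E
P(15)+T(19): 34≡8 → I
R(17)+J(9): 26≡0 → A
W(22)+A(0): 22 → W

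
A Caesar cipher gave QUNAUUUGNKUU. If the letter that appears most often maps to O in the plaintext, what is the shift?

The most frequent ciphertext letter is U (appears 6 times).
U is position 20; O is position 14.
Shift = 6.

6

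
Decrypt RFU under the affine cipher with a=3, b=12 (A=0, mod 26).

TPU

The inverse of 3 mod 26 is 9, since 3·9=27≡1. Apply D(y)=9·(y−12) mod 26:
R(17): 9·(17−12)=45≡19 → T
F(5): 9·(5−12)=-63≡15 → P
U(20): 9·(20−12)=72≡20 → U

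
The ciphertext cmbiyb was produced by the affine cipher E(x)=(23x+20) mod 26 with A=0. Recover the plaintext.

gupeqp

The inverse of 23 mod 26 is 17, since 23·17=391≡1. Apply D(y)=17·(y−20) mod 26:
c(2): 17·(2−20)=-306≡6 → g
m(12): 17·(12−20)=-136≡20 → u
b(1): 17·(1−20)=-323≡15 → p
i(8): 17·(8−20)=-204≡4 → e
y(24): 17·(24−20)=68≡16 → q
b(1): 17·(1−20)=-323≡15 → p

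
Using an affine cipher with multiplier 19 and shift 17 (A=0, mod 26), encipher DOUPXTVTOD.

D(3): 19·3+17=74≡22 → W
O(14): 19·14+17=283≡23 → X
U(20): 19·20+17=397≡7 → H
P(15): 19·15+17=302≡16 → Q
X(23): 19·23+17=454≡12 → M
T(19): 19·19+17=378≡14 → O
V(21): 19·21+17=416≡0 → A
T(19): 19·19+17=378≡14 → O
O(14): 19·14+17=283≡23 → X
D(3): 19·3+17=74≡22 → W

WXHQMOAOXW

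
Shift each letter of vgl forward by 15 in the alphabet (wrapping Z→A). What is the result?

v(21): 21+15=36≡10 → k
g(6): 6+15=21 → v
l(11): 11+15=26≡0 → a

kva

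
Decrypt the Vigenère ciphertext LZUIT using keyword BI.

KRTAS

Repeat the key across the ciphertext: BIBIB
L(11)−B(1): 10 → K
Z(25)−I(8): 17 → R
U(20)−B(1): 19 → T
I(8)−I(8): 0 → A
T(19)−B(1): 18 → S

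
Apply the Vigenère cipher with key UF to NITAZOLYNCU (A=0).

HNNFTTFDHHO

Repeat the key across the message: UFUFUFUFUFU
N(13)+U(20): 33≡7 → H
I(8)+F(5): 13 → N
T(19)+U(20): 39≡13 → N
A(0)+F(5): 5 → F
Z(25)+U(20): 45≡19 → T
O(14)+F(5): 19 → T
L(11)+U(20): 31≡5 → F
Y(24)+F(5): 29≡3 → D
N(13)+U(20): 33≡7 → H
C(2)+F(5): 7 → H
U(20)+U(20): 40≡14 → O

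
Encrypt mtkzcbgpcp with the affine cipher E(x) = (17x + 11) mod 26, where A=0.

hwzutcjgtg

m(12): 17·12+11=215≡7 → h
t(19): 17·19+11=334≡22 → w
k(10): 17·10+11=181≡25 → z
z(25): 17·25+11=436≡20 → u
c(2): 17·2+11=45≡19 → t
b(1): 17·1+11=28≡2 → c
g(6): 17·6+11=113≡9 → j
p(15): 17·15+11=266≡6 → g
c(2): 17·2+11=45≡19 → t
p(15): 17·15+11=266≡6 → g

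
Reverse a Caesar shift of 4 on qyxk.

mutg

q(16): 16−4=12 → m
y(24): 24−4=20 → u
x(23): 23−4=19 → t
k(10): 10−4=6 → g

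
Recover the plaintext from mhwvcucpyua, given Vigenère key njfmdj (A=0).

zyrjzlpgtix

Repeat the key across the ciphertext: njfmdjnjfmd
m(12)−n(13): -1≡25 → z
h(7)−j(9): -2≡24 → y
w(22)−f(5): 17 → r
v(21)−m(12): 9 → j
c(2)−d(3): -1≡25 → z
u(20)−j(9): 11 → l
c(2)−n(13): -11≡15 → p
p(15)−j(9): 6 → g
y(24)−f(5): 19 → t
u(20)−m(12): 8 → i
a(0)−d(3): -3≡23 → x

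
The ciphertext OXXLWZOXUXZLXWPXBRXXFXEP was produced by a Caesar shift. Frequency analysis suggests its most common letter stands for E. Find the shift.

19

The most frequent ciphertext letter is X (appears 9 times).
X is position 23; E is position 4.
Shift = 19.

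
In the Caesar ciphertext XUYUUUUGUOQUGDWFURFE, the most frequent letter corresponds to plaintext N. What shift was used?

7

The most frequent ciphertext letter is U (appears 8 times).
U is position 20; N is position 13.
Shift = 7.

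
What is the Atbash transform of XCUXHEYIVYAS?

X(23) → C(2)
C(2) → X(23)
U(20) → F(5)
X(23) → C(2)
H(7) → S(18)
E(4) → V(21)
Y(24) → B(1)
I(8) → R(17)
V(21) → E(4)
Y(24) → B(1)
A(0) → Z(25)
S(18) → H(7)

CXFCSVBREBZH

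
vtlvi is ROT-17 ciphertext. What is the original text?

ecuer

v(21): 21−17=4 → e
t(19): 19−17=2 → c
l(11): 11−17=-6≡20 → u
v(21): 21−17=4 → e
i(8): 8−17=-9≡17 → r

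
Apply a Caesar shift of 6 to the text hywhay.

h(7): 7+6=13 → n
y(24): 24+6=30≡4 → e
w(22): 22+6=28≡2 → c
h(7): 7+6=13 → n
a(0): 0+6=6 → g
y(24): 24+6=30≡4 → e

necnge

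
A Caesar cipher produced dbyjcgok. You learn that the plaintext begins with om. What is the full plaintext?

omjunrzv

From the crib: d(3)−o(14)=-11≡15, so the shift is 15.
Subtract 15 from each ciphertext letter:
d(3): 3−15=-12≡14 → o
b(1): 1−15=-14≡12 → m
y(24): 24−15=9 → j
j(9): 9−15=-6≡20 → u
c(2): 2−15=-13≡13 → n
g(6): 6−15=-9≡17 → r
o(14): 14−15=-1≡25 → z
k(10): 10−15=-5≡21 → v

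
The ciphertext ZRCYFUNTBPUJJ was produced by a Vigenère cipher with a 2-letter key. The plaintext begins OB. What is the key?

LQ

Subtract each crib letter from the matching ciphertext letter (mod 26):
Z(25)−O(14)=11 → L
R(17)−B(1)=16 → Q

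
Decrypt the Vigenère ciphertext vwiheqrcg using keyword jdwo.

Repeat the key across the ciphertext: jdwojdwoj
v(21)−j(9): 12 → m
w(22)−d(3): 19 → t
i(8)−w(22): -14≡12 → m
h(7)−o(14): -7≡19 → t
e(4)−j(9): -5≡21 → v
q(16)−d(3): 13 → n
r(17)−w(22): -5≡21 → v
c(2)−o(14): -12≡14 → o
g(6)−j(9): -3≡23 → x

mtmtvnvox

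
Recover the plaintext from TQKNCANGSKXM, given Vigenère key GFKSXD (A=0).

Repeat the key across the ciphertext: GFKSXDGFKSXD
T(19)−G(6): 13 → N
Q(16)−F(5): 11 → L
K(10)−K(10): 0 → A
N(13)−S(18): -5≡21 → V
C(2)−X(23): -21≡5 → F
A(0)−D(3): -3≡23 → X
N(13)−G(6): 7 → H
G(6)−F(5): 1 → B
S(18)−K(10): 8 → I
K(10)−S(18): -8≡18 → S
X(23)−X(23): 0 → A
M(12)−D(3): 9 → J

NLAVFXHBISAJ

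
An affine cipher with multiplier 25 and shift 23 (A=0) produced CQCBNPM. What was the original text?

VHVWKIL

The inverse of 25 mod 26 is 25, since 25·25=625≡1. Apply D(y)=25·(y−23) mod 26:
C(2): 25·(2−23)=-525≡21 → V
Q(16): 25·(16−23)=-175≡7 → H
C(2): 25·(2−23)=-525≡21 → V
B(1): 25·(1−23)=-550≡22 → W
N(13): 25·(13−23)=-250≡10 → K
P(15): 25·(15−23)=-200≡8 → I
M(12): 25·(12−23)=-275≡11 → L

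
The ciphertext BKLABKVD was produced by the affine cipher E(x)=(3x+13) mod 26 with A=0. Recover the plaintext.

The inverse of 3 mod 26 is 9, since 3·9=27≡1. Apply D(y)=9·(y−13) mod 26:
B(1): 9·(1−13)=-108≡22 → W
K(10): 9·(10−13)=-27≡25 → Z
L(11): 9·(11−13)=-18≡8 → I
A(0): 9·(0−13)=-117≡13 → N
B(1): 9·(1−13)=-108≡22 → W
K(10): 9·(10−13)=-27≡25 → Z
V(21): 9·(21−13)=72≡20 → U
D(3): 9·(3−13)=-90≡14 → O

WZINWZUO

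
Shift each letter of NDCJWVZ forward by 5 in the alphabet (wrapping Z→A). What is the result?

N(13): 13+5=18 → S
D(3): 3+5=8 → I
C(2): 2+5=7 → H
J(9): 9+5=14 → O
W(22): 22+5=27≡1 → B
V(21): 21+5=26≡0 → A
Z(25): 25+5=30≡4 → E

SIHOBAE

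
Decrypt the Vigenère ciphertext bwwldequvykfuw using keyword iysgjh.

Repeat the key across the ciphertext: iysgjhiysgjhiy
b(1)−i(8): -7≡19 → t
w(22)−y(24): -2≡24 → y
w(22)−s(18): 4 → e
l(11)−g(6): 5 → f
d(3)−j(9): -6≡20 → u
e(4)−h(7): -3≡23 → x
q(16)−i(8): 8 → i
u(20)−y(24): -4≡22 → w
v(21)−s(18): 3 → d
y(24)−g(6): 18 → s
k(10)−j(9): 1 → b
f(5)−h(7): -2≡24 → y
u(20)−i(8): 12 → m
w(22)−y(24): -2≡24 → y

tyefuxiwdsbymy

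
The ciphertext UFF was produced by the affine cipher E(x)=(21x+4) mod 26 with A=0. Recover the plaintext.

The inverse of 21 mod 26 is 5, since 21·5=105≡1. Apply D(y)=5·(y−4) mod 26:
U(20): 5·(20−4)=80≡2 → C
F(5): 5·(5−4)=5 → F
F(5): 5·(5−4)=5 → F

CFF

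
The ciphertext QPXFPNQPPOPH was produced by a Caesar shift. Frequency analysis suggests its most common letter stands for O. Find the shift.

1

The most frequent ciphertext letter is P (appears 5 times).
P is position 15; O is position 14.
Shift = 1.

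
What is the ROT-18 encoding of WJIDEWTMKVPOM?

W(22): 22+18=40≡14 → O
J(9): 9+18=27≡1 → B
I(8): 8+18=26≡0 → A
D(3): 3+18=21 → V
E(4): 4+18=22 → W
W(22): 22+18=40≡14 → O
T(19): 19+18=37≡11 → L
M(12): 12+18=30≡4 → E
K(10): 10+18=28≡2 → C
V(21): 21+18=39≡13 → N
P(15): 15+18=33≡7 → H
O(14): 14+18=32≡6 → G
M(12): 12+18=30≡4 → E

OBAVWOLECNHGE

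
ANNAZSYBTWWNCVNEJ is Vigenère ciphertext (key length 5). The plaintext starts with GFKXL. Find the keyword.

Subtract each crib letter from the matching ciphertext letter (mod 26):
A(0)−G(6)=-6≡20 → U
N(13)−F(5)=8 → I
N(13)−K(10)=3 → D
A(0)−X(23)=-23≡3 → D
Z(25)−L(11)=14 → O

UIDDO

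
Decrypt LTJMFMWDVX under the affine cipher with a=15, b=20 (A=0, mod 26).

The inverse of 15 mod 26 is 7, since 15·7=105≡1. Apply D(y)=7·(y−20) mod 26:
L(11): 7·(11−20)=-63≡15 → P
T(19): 7·(19−20)=-7≡19 → T
J(9): 7·(9−20)=-77≡1 → B
M(12): 7·(12−20)=-56≡22 → W
F(5): 7·(5−20)=-105≡25 → Z
M(12): 7·(12−20)=-56≡22 → W
W(22): 7·(22−20)=14 → O
D(3): 7·(3−20)=-119≡11 → L
V(21): 7·(21−20)=7 → H
X(23): 7·(23−20)=21 → V

PTBWZWOLHV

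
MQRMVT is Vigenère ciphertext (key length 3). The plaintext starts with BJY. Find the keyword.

LHT

Subtract each crib letter from the matching ciphertext letter (mod 26):
M(12)−B(1)=11 → L
Q(16)−J(9)=7 → H
R(17)−Y(24)=-7≡19 → T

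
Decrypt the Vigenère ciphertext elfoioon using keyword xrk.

huvrrerw

Repeat the key across the ciphertext: xrkxrkxr
e(4)−x(23): -19≡7 → h
l(11)−r(17): -6≡20 → u
f(5)−k(10): -5≡21 → v
o(14)−x(23): -9≡17 → r
i(8)−r(17): -9≡17 → r
o(14)−k(10): 4 → e
o(14)−x(23): -9≡17 → r
n(13)−r(17): -4≡22 → w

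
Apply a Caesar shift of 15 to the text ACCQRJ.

PRRFGY

A(0): 0+15=15 → P
C(2): 2+15=17 → R
C(2): 2+15=17 → R
Q(16): 16+15=31≡5 → F
R(17): 17+15=32≡6 → G
J(9): 9+15=24 → Y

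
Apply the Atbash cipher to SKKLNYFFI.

HPPOMBUUR

S(18) → H(7)
K(10) → P(15)
K(10) → P(15)
L(11) → O(14)
N(13) → M(12)
Y(24) → B(1)
F(5) → U(20)
F(5) → U(20)
I(8) → R(17)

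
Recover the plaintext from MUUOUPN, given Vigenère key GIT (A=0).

GMBIMWH

Repeat the key across the ciphertext: GITGITG
M(12)−G(6): 6 → G
U(20)−I(8): 12 → M
U(20)−T(19): 1 → B
O(14)−G(6): 8 → I
U(20)−I(8): 12 → M
P(15)−T(19): -4≡22 → W
N(13)−G(6): 7 → H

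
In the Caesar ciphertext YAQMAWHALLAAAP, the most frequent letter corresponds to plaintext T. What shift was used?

The most frequent ciphertext letter is A (appears 6 times).
A is position 0; T is position 19.
Shift = -19≡7.

7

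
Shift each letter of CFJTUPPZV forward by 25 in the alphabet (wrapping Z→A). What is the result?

BEISTOOYU

C(2): 2+25=27≡1 → B
F(5): 5+25=30≡4 → E
J(9): 9+25=34≡8 → I
T(19): 19+25=44≡18 → S
U(20): 20+25=45≡19 → T
P(15): 15+25=40≡14 → O
P(15): 15+25=40≡14 → O
Z(25): 25+25=50≡24 → Y
V(21): 21+25=46≡20 → U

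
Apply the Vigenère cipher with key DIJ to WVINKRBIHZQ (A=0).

ZDRQSAEQQCY

Repeat the key across the message: DIJDIJDIJDI
W(22)+D(3): 25 → Z
V(21)+I(8): 29≡3 → D
I(8)+J(9): 17 → R
N(13)+D(3): 16 → Q
K(10)+I(8): 18 → S
R(17)+J(9): 26≡0 → A
B(1)+D(3): 4 → E
I(8)+I(8): 16 → Q
H(7)+J(9): 16 → Q
Z(25)+D(3): 28≡2 → C
Q(16)+I(8): 24 → Y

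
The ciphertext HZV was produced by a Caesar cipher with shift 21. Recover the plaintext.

MEA

H(7): 7−21=-14≡12 → M
Z(25): 25−21=4 → E
V(21): 21−21=0 → A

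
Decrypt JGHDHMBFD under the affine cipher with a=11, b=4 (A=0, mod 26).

RMFHFWVTH

The inverse of 11 mod 26 is 19, since 11·19=209≡1. Apply D(y)=19·(y−4) mod 26:
J(9): 19·(9−4)=95≡17 → R
G(6): 19·(6−4)=38≡12 → M
H(7): 19·(7−4)=57≡5 → F
D(3): 19·(3−4)=-19≡7 → H
H(7): 19·(7−4)=57≡5 → F
M(12): 19·(12−4)=152≡22 → W
B(1): 19·(1−4)=-57≡21 → V
F(5): 19·(5−4)=19 → T
D(3): 19·(3−4)=-19≡7 → H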